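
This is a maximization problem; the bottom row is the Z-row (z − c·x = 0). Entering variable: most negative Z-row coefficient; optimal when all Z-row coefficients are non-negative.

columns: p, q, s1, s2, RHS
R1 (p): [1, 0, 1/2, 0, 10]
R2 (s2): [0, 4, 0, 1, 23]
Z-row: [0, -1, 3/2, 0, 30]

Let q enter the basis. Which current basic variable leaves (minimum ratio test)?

Column q entries and ratios — p: 0 ≤ 0, skip; s2: 23/4 = 23/4.
Smallest ratio is 23/4 in the row of s2, so s2 leaves.

s2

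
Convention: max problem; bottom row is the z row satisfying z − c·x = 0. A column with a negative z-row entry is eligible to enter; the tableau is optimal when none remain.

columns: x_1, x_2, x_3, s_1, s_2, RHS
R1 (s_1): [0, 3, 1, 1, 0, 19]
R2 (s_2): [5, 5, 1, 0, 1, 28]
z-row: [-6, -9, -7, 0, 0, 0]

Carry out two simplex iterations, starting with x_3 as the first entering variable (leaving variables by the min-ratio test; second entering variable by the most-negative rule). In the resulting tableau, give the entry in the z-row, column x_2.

Ratio test on column x_3 — row 1: 19/1 = 19; row 2: 28/1 = 28. Minimum is 19 at row 1 (s_1 leaves); pivot element 1.
Divide row 1 by 1; eliminate column x_3 from the other rows.
Second iteration: most negative z-row entry is -6 in column x_1, so x_1 enters.
Ratio test on column x_1 — row 1: entry 0 ≤ 0; row 2: 9/5 = 9/5. Minimum is 9/5 at row 2 (s_2 leaves); pivot element 5.
Divide row 2 by 5; eliminate column x_1 from the other rows.
After both pivots, the entry at the z-row, column x_2 is 72/5.

72/5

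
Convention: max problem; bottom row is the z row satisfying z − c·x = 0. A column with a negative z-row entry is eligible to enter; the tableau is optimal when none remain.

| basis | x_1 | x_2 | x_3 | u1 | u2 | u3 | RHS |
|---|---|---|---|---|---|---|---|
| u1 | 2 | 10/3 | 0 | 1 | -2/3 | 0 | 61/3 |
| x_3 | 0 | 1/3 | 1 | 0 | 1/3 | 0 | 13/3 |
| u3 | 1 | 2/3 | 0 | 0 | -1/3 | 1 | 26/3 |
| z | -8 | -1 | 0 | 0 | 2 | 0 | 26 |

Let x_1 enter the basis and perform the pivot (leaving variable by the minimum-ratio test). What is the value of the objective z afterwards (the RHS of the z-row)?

Ratio test on column x_1 — row 1: (61/3)/2 = 61/6; row 2: entry 0 ≤ 0; row 3: (26/3)/1 = 26/3. Minimum is 26/3 at row 3 (u3 leaves); pivot element 1.
Pivot on row 3; the z-row RHS becomes 26 − (-8)·(26/3) = 286/3.

286/3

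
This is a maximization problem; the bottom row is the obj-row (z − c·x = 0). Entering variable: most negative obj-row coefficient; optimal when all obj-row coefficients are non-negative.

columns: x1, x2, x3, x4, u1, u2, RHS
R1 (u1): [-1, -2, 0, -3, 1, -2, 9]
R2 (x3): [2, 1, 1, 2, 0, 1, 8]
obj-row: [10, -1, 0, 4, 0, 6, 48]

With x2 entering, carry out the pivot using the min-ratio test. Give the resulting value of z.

56

Ratio test on column x2 — row 1: entry -2 ≤ 0; row 2: 8/1 = 8. Minimum is 8 at row 2 (x3 leaves); pivot element 1.
Pivot on row 2; the obj-row RHS becomes 48 − (-1)·8 = 56.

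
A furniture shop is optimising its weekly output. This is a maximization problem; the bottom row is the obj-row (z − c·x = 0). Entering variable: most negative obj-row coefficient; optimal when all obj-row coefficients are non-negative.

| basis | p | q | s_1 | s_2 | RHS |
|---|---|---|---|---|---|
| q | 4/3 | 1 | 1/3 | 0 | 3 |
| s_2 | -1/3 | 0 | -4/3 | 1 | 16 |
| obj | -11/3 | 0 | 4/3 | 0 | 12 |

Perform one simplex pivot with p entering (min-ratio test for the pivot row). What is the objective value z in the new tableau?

81/4

Ratio test on column p — row 1: 3/(4/3) = 9/4; row 2: entry -1/3 ≤ 0. Minimum is 9/4 at row 1 (q leaves); pivot element 4/3.
Pivot on row 1; the obj-row RHS becomes 12 − (-11/3)·(9/4) = 81/4.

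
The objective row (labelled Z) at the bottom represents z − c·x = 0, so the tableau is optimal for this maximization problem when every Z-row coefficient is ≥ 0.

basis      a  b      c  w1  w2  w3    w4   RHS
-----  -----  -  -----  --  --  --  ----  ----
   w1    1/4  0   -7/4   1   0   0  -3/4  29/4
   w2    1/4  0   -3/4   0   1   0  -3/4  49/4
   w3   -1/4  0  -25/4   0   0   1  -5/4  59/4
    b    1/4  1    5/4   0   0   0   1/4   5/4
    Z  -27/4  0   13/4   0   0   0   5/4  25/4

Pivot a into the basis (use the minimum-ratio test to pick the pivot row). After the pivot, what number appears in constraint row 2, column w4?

Ratio test on column a — row 1: (29/4)/(1/4) = 29; row 2: (49/4)/(1/4) = 49; row 3: entry -1/4 ≤ 0; row 4: (5/4)/(1/4) = 5. Minimum is 5 at row 4 (b leaves); pivot element 1/4.
Divide row 4 by 1/4; eliminate column a from the other rows.
Row 2 update in column w4: -3/4 − (1/4)·1 = -1.

-1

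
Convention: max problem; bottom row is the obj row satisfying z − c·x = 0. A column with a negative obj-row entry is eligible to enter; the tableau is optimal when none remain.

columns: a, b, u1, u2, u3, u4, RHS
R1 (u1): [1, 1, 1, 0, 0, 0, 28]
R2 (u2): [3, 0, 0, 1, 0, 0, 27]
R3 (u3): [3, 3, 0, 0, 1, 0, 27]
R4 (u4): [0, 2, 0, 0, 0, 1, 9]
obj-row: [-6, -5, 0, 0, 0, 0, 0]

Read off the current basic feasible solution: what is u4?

9

u4 is basic (row 4); its value is the RHS of that row, 9.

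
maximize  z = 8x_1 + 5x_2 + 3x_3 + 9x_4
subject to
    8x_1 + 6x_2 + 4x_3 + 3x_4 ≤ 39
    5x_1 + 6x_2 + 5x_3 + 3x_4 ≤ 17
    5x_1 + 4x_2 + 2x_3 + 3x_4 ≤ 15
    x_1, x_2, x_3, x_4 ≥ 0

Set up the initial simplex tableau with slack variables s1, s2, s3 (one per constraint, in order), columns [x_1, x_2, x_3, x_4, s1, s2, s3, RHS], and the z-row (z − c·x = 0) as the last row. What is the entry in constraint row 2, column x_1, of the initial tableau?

5

Constraint 2 has coefficient 5 on x_1.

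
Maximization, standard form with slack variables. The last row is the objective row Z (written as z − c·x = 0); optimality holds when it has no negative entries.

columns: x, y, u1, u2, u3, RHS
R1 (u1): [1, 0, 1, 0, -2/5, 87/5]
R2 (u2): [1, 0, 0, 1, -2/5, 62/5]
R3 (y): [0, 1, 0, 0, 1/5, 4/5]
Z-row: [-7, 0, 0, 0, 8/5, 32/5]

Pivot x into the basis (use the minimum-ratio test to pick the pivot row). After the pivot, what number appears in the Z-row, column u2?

7

Ratio test on column x — row 1: (87/5)/1 = 87/5; row 2: (62/5)/1 = 62/5; row 3: entry 0 ≤ 0. Minimum is 62/5 at row 2 (u2 leaves); pivot element 1.
Divide row 2 by 1; eliminate column x from the other rows.
Z-row update in column u2: 0 − (-7)·1 = 7.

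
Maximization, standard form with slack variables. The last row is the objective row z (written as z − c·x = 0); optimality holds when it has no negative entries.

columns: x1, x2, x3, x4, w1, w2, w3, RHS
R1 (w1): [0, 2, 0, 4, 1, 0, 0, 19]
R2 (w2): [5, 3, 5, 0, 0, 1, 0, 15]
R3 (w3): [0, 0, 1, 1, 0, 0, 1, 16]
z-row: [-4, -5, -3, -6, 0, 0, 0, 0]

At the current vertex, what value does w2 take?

15

w2 is basic (row 2); its value is the RHS of that row, 15.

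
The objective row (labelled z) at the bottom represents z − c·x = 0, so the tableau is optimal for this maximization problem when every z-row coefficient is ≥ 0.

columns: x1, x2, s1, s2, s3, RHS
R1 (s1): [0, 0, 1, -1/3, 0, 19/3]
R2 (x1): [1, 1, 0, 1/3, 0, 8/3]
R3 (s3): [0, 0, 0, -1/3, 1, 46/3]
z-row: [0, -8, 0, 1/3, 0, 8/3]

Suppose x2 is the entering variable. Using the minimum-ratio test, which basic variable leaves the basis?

x1

Column x2 entries and ratios — s1: 0 ≤ 0, skip; x1: (8/3)/1 = 8/3; s3: 0 ≤ 0, skip.
Smallest ratio is 8/3 in the row of x1, so x1 leaves.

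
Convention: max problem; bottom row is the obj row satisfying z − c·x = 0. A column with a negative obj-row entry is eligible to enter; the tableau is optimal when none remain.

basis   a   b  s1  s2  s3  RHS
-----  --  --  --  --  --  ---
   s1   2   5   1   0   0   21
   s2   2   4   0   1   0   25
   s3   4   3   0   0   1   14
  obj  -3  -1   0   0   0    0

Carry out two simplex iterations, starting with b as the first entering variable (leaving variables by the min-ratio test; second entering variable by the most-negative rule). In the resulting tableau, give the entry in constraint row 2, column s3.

-1/7

Ratio test on column b — row 1: 21/5 = 21/5; row 2: 25/4 = 25/4; row 3: 14/3 = 14/3. Minimum is 21/5 at row 1 (s1 leaves); pivot element 5.
Divide row 1 by 5; eliminate column b from the other rows.
Second iteration: most negative obj-row entry is -13/5 in column a, so a enters.
Ratio test on column a — row 1: (21/5)/(2/5) = 21/2; row 2: (41/5)/(2/5) = 41/2; row 3: (7/5)/(14/5) = 1/2. Minimum is 1/2 at row 3 (s3 leaves); pivot element 14/5.
Divide row 3 by 14/5; eliminate column a from the other rows.
After both pivots, the entry at constraint row 2, column s3 is -1/7.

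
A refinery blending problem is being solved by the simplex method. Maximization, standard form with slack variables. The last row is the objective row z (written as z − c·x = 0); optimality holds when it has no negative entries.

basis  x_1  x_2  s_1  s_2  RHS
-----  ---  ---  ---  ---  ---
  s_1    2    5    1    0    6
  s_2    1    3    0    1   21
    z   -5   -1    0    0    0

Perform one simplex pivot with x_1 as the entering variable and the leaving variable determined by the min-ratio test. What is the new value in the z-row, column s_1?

5/2

Ratio test on column x_1 — row 1: 6/2 = 3; row 2: 21/1 = 21. Minimum is 3 at row 1 (s_1 leaves); pivot element 2.
Divide row 1 by 2; eliminate column x_1 from the other rows.
z-row update in column s_1: 0 − (-5)·(1/2) = 5/2.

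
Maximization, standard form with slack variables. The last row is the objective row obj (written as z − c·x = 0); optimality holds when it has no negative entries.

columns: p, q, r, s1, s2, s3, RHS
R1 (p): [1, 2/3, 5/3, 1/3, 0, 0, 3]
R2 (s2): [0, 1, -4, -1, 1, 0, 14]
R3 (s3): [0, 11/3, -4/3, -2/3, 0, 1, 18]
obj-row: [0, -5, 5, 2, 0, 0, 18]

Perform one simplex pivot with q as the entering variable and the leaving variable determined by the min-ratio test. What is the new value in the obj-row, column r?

Ratio test on column q — row 1: 3/(2/3) = 9/2; row 2: 14/1 = 14; row 3: 18/(11/3) = 54/11. Minimum is 9/2 at row 1 (p leaves); pivot element 2/3.
Divide row 1 by 2/3; eliminate column q from the other rows.
obj-row update in column r: 5 − (-5)·(5/2) = 35/2.

35/2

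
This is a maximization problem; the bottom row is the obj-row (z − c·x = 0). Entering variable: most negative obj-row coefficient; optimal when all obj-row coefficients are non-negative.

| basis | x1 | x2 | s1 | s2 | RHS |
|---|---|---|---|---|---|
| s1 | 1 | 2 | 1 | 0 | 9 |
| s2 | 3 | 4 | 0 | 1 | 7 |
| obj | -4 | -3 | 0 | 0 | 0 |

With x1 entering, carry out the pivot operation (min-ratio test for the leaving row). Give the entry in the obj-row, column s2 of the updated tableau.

Ratio test on column x1 — row 1: 9/1 = 9; row 2: 7/3 = 7/3. Minimum is 7/3 at row 2 (s2 leaves); pivot element 3.
Divide row 2 by 3; eliminate column x1 from the other rows.
obj-row update in column s2: 0 − (-4)·(1/3) = 4/3.

4/3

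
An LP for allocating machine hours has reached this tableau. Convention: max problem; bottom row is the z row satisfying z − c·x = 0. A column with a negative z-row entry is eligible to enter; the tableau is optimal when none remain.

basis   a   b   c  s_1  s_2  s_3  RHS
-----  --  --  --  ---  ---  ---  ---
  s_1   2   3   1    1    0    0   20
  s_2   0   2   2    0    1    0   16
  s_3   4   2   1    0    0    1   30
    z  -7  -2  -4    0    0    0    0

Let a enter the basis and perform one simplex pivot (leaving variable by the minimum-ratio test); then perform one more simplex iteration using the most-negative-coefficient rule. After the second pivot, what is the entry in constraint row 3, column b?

1/4

Ratio test on column a — row 1: 20/2 = 10; row 2: entry 0 ≤ 0; row 3: 30/4 = 15/2. Minimum is 15/2 at row 3 (s_3 leaves); pivot element 4.
Divide row 3 by 4; eliminate column a from the other rows.
Second iteration: most negative z-row entry is -9/4 in column c, so c enters.
Ratio test on column c — row 1: 5/(1/2) = 10; row 2: 16/2 = 8; row 3: (15/2)/(1/4) = 30. Minimum is 8 at row 2 (s_2 leaves); pivot element 2.
Divide row 2 by 2; eliminate column c from the other rows.
After both pivots, the entry at constraint row 3, column b is 1/4.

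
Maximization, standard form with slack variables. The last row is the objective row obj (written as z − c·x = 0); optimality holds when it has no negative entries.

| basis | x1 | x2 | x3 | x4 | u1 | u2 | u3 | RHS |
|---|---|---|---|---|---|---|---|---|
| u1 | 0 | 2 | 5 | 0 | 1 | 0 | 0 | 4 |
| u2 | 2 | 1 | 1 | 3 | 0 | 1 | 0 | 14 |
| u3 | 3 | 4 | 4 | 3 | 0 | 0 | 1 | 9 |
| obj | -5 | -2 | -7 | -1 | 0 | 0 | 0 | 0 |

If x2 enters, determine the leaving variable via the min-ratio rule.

Column x2 entries and ratios — u1: 4/2 = 2; u2: 14/1 = 14; u3: 9/4 = 9/4.
Smallest ratio is 2 in the row of u1, so u1 leaves.

u1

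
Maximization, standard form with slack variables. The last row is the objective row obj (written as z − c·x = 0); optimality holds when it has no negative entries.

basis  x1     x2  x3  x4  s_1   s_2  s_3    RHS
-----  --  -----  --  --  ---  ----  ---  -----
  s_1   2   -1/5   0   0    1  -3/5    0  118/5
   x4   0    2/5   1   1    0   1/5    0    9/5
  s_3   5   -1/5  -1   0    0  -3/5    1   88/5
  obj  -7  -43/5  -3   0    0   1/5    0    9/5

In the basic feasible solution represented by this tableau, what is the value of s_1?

118/5

s_1 is basic (row 1); its value is the RHS of that row, 118/5.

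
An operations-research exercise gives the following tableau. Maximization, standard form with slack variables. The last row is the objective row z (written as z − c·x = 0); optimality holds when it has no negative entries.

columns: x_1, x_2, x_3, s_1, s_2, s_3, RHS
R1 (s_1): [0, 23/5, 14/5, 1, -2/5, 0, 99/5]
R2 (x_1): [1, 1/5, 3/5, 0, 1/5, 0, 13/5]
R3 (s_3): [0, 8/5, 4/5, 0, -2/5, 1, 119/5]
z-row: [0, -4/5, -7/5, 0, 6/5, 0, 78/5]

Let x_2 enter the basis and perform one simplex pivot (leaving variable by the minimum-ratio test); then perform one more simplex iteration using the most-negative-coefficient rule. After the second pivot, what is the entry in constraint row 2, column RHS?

Ratio test on column x_2 — row 1: (99/5)/(23/5) = 99/23; row 2: (13/5)/(1/5) = 13; row 3: (119/5)/(8/5) = 119/8. Minimum is 99/23 at row 1 (s_1 leaves); pivot element 23/5.
Divide row 1 by 23/5; eliminate column x_2 from the other rows.
Second iteration: most negative z-row entry is -21/23 in column x_3, so x_3 enters.
Ratio test on column x_3 — row 1: (99/23)/(14/23) = 99/14; row 2: (40/23)/(11/23) = 40/11; row 3: entry -4/23 ≤ 0. Minimum is 40/11 at row 2 (x_1 leaves); pivot element 11/23.
Divide row 2 by 11/23; eliminate column x_3 from the other rows.
After both pivots, the entry at constraint row 2, column RHS is 40/11.

40/11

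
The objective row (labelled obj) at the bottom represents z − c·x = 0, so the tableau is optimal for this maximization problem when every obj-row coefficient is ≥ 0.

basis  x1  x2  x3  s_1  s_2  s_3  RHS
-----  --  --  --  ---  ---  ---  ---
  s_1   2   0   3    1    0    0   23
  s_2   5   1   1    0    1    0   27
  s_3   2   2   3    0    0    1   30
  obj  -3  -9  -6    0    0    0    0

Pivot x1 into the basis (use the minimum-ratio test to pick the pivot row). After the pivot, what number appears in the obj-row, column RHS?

Ratio test on column x1 — row 1: 23/2 = 23/2; row 2: 27/5 = 27/5; row 3: 30/2 = 15. Minimum is 27/5 at row 2 (s_2 leaves); pivot element 5.
Divide row 2 by 5; eliminate column x1 from the other rows.
obj-row update in column RHS: 0 − (-3)·(27/5) = 81/5.

81/5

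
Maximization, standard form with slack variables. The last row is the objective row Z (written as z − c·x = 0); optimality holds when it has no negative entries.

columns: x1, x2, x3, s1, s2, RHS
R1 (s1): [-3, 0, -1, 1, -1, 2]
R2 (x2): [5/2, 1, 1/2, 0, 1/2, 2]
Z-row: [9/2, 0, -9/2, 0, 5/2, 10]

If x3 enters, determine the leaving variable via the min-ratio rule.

Column x3 entries and ratios — s1: -1 ≤ 0, skip; x2: 2/(1/2) = 4.
Smallest ratio is 4 in the row of x2, so x2 leaves.

x2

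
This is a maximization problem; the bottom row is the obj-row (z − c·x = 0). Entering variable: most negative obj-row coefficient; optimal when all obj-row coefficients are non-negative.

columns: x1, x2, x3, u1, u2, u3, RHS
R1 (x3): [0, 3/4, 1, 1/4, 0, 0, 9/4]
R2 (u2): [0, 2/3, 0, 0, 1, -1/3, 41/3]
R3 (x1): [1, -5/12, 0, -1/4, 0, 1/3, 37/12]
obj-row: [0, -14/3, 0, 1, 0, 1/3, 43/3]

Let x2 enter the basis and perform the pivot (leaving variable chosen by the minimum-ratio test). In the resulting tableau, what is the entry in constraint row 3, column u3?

1/3

Ratio test on column x2 — row 1: (9/4)/(3/4) = 3; row 2: (41/3)/(2/3) = 41/2; row 3: entry -5/12 ≤ 0. Minimum is 3 at row 1 (x3 leaves); pivot element 3/4.
Divide row 1 by 3/4; eliminate column x2 from the other rows.
Row 3 update in column u3: 1/3 − (-5/12)·0 = 1/3.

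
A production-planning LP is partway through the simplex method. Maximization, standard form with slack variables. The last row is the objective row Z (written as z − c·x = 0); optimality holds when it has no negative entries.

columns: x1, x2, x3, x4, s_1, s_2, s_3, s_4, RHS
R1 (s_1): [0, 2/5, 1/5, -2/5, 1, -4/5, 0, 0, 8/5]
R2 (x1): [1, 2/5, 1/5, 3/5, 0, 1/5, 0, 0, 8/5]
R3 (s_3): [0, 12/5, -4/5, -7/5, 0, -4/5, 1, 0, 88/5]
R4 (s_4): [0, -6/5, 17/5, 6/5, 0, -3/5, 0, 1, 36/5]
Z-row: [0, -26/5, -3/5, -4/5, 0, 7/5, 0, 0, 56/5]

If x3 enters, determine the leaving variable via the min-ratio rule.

s_4

Column x3 entries and ratios — s_1: (8/5)/(1/5) = 8; x1: (8/5)/(1/5) = 8; s_3: -4/5 ≤ 0, skip; s_4: (36/5)/(17/5) = 36/17.
Smallest ratio is 36/17 in the row of s_4, so s_4 leaves.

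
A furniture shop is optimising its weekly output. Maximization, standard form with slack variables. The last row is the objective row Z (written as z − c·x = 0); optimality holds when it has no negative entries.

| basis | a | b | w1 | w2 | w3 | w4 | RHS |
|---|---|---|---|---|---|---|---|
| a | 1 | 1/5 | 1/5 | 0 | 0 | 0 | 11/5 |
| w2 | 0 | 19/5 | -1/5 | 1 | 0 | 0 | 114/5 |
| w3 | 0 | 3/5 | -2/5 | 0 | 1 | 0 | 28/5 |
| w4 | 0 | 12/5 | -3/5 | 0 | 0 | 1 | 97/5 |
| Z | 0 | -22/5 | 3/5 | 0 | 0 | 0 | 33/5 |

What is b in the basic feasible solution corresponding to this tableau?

0

b is not in the basis, so in the current basic feasible solution b = 0.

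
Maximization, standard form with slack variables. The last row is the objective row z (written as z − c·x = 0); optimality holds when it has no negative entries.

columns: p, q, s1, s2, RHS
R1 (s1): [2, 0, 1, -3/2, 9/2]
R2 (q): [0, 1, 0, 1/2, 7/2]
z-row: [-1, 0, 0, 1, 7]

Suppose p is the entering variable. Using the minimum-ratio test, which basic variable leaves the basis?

Column p entries and ratios — s1: (9/2)/2 = 9/4; q: 0 ≤ 0, skip.
Smallest ratio is 9/4 in the row of s1, so s1 leaves.

s1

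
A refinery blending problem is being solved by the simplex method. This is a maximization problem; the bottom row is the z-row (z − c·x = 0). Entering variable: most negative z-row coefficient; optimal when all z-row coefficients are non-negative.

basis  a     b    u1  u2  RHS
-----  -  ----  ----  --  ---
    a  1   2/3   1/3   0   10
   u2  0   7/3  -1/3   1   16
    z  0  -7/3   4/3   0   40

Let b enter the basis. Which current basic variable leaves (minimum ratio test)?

Column b entries and ratios — a: 10/(2/3) = 15; u2: 16/(7/3) = 48/7.
Smallest ratio is 48/7 in the row of u2, so u2 leaves.

u2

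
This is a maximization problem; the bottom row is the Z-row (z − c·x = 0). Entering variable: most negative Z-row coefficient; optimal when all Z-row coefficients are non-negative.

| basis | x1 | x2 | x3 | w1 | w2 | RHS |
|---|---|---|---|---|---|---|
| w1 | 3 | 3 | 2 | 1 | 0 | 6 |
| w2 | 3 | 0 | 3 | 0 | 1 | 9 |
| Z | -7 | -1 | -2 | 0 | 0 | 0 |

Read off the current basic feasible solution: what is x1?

0

x1 is not in the basis, so in the current basic feasible solution x1 = 0.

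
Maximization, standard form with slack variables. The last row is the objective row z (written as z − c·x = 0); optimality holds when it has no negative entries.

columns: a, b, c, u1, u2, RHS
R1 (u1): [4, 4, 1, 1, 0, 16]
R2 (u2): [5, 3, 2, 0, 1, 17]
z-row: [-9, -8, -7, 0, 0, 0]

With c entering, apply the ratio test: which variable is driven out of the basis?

Column c entries and ratios — u1: 16/1 = 16; u2: 17/2 = 17/2.
Smallest ratio is 17/2 in the row of u2, so u2 leaves.

u2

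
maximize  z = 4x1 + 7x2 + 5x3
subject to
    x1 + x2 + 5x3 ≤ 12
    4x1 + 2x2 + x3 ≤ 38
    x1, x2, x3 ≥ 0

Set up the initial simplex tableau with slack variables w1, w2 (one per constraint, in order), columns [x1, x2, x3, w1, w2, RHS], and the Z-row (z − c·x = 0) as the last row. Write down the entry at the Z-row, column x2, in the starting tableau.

The Z-row carries the negated objective coefficients: the x2 entry is -7.

-7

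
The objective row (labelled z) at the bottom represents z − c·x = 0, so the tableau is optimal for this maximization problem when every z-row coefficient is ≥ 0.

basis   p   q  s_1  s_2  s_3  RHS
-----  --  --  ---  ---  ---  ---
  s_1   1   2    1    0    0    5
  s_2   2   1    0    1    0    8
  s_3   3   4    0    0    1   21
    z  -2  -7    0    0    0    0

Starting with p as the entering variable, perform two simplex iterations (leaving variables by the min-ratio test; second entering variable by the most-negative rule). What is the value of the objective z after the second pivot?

12

Ratio test on column p — row 1: 5/1 = 5; row 2: 8/2 = 4; row 3: 21/3 = 7. Minimum is 4 at row 2 (s_2 leaves); pivot element 2.
Pivot on row 2; the z-row RHS becomes 0 − (-2)·4 = 8.
Next entering variable (most negative z-row entry -6): q.
Ratio test on column q — row 1: 1/(3/2) = 2/3; row 2: 4/(1/2) = 8; row 3: 9/(5/2) = 18/5. Minimum is 2/3 at row 1 (s_1 leaves); pivot element 3/2.
After the second pivot the z-row RHS is 8 − (-6)·(2/3) = 12.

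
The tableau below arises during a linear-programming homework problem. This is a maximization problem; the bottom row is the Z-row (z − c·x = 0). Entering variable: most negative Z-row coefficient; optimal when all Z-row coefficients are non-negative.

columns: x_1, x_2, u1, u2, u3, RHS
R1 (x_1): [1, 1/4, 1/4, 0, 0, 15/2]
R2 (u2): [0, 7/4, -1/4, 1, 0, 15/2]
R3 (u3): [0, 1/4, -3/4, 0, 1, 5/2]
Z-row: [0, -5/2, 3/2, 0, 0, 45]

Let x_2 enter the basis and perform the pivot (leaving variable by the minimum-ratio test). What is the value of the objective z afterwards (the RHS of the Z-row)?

Ratio test on column x_2 — row 1: (15/2)/(1/4) = 30; row 2: (15/2)/(7/4) = 30/7; row 3: (5/2)/(1/4) = 10. Minimum is 30/7 at row 2 (u2 leaves); pivot element 7/4.
Pivot on row 2; the Z-row RHS becomes 45 − (-5/2)·(30/7) = 390/7.

390/7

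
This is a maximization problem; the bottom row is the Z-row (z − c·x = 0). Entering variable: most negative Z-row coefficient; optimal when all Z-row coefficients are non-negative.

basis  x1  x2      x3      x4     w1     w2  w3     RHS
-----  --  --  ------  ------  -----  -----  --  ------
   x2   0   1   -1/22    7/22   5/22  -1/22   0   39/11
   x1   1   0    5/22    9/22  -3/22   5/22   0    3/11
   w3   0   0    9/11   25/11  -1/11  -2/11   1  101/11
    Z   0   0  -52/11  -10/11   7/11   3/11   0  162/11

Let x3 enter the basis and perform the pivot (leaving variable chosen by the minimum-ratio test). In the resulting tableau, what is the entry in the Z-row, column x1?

Ratio test on column x3 — row 1: entry -1/22 ≤ 0; row 2: (3/11)/(5/22) = 6/5; row 3: (101/11)/(9/11) = 101/9. Minimum is 6/5 at row 2 (x1 leaves); pivot element 5/22.
Divide row 2 by 5/22; eliminate column x3 from the other rows.
Z-row update in column x1: 0 − (-52/11)·(22/5) = 104/5.

104/5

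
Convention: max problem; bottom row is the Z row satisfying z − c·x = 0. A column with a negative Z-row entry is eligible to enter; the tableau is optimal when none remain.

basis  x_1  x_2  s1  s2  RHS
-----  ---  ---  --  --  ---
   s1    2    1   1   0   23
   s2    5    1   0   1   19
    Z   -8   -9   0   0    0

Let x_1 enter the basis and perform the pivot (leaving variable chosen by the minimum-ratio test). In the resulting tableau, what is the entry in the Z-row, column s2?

8/5

Ratio test on column x_1 — row 1: 23/2 = 23/2; row 2: 19/5 = 19/5. Minimum is 19/5 at row 2 (s2 leaves); pivot element 5.
Divide row 2 by 5; eliminate column x_1 from the other rows.
Z-row update in column s2: 0 − (-8)·(1/5) = 8/5.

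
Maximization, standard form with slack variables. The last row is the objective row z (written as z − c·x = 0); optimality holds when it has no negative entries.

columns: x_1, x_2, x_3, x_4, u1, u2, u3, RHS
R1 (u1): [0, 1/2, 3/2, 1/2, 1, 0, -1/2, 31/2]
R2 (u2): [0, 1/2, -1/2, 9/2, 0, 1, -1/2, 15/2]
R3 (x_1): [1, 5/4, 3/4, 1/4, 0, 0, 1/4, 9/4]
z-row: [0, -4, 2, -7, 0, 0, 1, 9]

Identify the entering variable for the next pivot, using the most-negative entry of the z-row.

Negative z-row entries: x_2: -4, x_4: -7.
The most negative is -7 in column x_4, so x_4 enters.

x_4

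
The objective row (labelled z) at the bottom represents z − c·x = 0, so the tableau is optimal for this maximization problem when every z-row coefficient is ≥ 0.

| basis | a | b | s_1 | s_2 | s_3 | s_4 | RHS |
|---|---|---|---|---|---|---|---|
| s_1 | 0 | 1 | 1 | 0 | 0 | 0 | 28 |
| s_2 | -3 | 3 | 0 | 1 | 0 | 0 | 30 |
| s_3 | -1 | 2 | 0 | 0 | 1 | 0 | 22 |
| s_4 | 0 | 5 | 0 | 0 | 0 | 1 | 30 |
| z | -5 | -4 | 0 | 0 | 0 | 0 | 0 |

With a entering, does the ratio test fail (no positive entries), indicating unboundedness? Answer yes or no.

Every constraint-row entry in column a is ≤ 0, so increasing a is unbounded.

yes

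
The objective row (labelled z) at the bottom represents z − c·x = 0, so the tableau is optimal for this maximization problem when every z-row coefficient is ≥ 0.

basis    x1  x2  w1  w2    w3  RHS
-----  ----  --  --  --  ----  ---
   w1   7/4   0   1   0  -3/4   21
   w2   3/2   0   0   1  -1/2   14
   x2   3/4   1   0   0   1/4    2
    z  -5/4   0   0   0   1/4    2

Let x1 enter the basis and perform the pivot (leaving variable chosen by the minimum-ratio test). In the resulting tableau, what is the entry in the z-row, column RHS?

16/3

Ratio test on column x1 — row 1: 21/(7/4) = 12; row 2: 14/(3/2) = 28/3; row 3: 2/(3/4) = 8/3. Minimum is 8/3 at row 3 (x2 leaves); pivot element 3/4.
Divide row 3 by 3/4; eliminate column x1 from the other rows.
z-row update in column RHS: 2 − (-5/4)·(8/3) = 16/3.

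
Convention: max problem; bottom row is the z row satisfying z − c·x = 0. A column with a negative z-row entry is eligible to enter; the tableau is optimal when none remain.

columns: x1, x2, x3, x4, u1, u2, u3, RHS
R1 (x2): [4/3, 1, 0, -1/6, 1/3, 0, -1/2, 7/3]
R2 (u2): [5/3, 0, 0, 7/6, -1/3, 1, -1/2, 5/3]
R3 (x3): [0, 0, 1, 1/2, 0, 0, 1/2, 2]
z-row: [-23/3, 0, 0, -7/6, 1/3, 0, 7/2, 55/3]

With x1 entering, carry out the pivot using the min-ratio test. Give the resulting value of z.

26

Ratio test on column x1 — row 1: (7/3)/(4/3) = 7/4; row 2: (5/3)/(5/3) = 1; row 3: entry 0 ≤ 0. Minimum is 1 at row 2 (u2 leaves); pivot element 5/3.
Pivot on row 2; the z-row RHS becomes 55/3 − (-23/3)·1 = 26.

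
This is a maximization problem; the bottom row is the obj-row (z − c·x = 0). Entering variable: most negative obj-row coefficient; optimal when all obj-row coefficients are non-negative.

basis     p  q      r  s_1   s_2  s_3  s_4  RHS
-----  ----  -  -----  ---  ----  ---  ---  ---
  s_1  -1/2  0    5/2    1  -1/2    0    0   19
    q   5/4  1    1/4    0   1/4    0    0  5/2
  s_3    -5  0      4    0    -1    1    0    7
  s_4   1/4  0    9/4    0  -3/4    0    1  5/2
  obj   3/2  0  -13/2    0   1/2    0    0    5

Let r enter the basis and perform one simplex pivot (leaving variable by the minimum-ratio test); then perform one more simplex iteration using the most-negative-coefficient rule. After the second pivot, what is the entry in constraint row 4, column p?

4/3

Ratio test on column r — row 1: 19/(5/2) = 38/5; row 2: (5/2)/(1/4) = 10; row 3: 7/4 = 7/4; row 4: (5/2)/(9/4) = 10/9. Minimum is 10/9 at row 4 (s_4 leaves); pivot element 9/4.
Divide row 4 by 9/4; eliminate column r from the other rows.
Second iteration: most negative obj-row entry is -5/3 in column s_2, so s_2 enters.
Ratio test on column s_2 — row 1: (146/9)/(1/3) = 146/3; row 2: (20/9)/(1/3) = 20/3; row 3: (23/9)/(1/3) = 23/3; row 4: entry -1/3 ≤ 0. Minimum is 20/3 at row 2 (q leaves); pivot element 1/3.
Divide row 2 by 1/3; eliminate column s_2 from the other rows.
After both pivots, the entry at constraint row 4, column p is 4/3.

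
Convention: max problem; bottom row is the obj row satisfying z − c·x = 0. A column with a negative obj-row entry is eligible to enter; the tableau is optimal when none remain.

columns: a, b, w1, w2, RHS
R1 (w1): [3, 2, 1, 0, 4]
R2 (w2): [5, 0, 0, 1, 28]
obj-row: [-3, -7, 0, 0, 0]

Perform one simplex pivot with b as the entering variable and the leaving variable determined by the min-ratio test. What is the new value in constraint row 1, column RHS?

Ratio test on column b — row 1: 4/2 = 2; row 2: entry 0 ≤ 0. Minimum is 2 at row 1 (w1 leaves); pivot element 2.
Divide row 1 by 2; eliminate column b from the other rows.
In the new row 1, the RHS entry is the old entry divided by the pivot: 4/2 = 2.

2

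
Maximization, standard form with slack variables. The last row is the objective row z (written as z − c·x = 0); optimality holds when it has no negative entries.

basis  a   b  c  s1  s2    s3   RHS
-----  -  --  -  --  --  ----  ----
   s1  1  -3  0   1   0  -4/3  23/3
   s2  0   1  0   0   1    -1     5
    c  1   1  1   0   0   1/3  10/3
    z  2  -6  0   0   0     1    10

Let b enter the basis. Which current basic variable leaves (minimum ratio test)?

Column b entries and ratios — s1: -3 ≤ 0, skip; s2: 5/1 = 5; c: (10/3)/1 = 10/3.
Smallest ratio is 10/3 in the row of c, so c leaves.

c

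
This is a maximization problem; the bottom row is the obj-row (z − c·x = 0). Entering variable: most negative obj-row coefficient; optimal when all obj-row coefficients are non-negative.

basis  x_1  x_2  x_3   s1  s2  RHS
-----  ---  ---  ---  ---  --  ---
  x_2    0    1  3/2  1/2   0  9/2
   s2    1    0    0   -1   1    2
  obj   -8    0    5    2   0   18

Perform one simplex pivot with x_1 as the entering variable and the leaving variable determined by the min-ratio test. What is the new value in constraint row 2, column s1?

-1

Ratio test on column x_1 — row 1: entry 0 ≤ 0; row 2: 2/1 = 2. Minimum is 2 at row 2 (s2 leaves); pivot element 1.
Divide row 2 by 1; eliminate column x_1 from the other rows.
In the new row 2, the s1 entry is the old entry divided by the pivot: (-1)/1 = -1.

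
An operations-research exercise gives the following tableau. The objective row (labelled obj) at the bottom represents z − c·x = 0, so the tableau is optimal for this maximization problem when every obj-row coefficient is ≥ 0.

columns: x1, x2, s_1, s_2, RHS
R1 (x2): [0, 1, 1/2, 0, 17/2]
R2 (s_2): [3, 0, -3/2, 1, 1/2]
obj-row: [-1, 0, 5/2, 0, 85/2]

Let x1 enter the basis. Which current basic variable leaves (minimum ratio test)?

Column x1 entries and ratios — x2: 0 ≤ 0, skip; s_2: (1/2)/3 = 1/6.
Smallest ratio is 1/6 in the row of s_2, so s_2 leaves.

s_2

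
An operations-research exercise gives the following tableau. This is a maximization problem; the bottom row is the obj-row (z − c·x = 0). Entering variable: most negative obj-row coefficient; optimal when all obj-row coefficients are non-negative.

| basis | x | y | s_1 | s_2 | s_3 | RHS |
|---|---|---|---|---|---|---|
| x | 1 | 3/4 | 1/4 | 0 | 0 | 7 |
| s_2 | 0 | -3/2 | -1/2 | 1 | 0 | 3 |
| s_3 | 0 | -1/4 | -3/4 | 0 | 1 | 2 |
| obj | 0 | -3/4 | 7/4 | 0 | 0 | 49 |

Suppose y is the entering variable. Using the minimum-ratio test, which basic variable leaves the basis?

x

Column y entries and ratios — x: 7/(3/4) = 28/3; s_2: -3/2 ≤ 0, skip; s_3: -1/4 ≤ 0, skip.
Smallest ratio is 28/3 in the row of x, so x leaves.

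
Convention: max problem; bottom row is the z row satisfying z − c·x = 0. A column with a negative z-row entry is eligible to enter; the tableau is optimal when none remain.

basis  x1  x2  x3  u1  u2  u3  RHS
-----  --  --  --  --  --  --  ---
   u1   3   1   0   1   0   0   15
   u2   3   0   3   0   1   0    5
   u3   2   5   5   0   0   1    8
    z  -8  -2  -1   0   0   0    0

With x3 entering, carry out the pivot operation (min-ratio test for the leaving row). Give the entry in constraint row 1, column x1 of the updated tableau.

3

Ratio test on column x3 — row 1: entry 0 ≤ 0; row 2: 5/3 = 5/3; row 3: 8/5 = 8/5. Minimum is 8/5 at row 3 (u3 leaves); pivot element 5.
Divide row 3 by 5; eliminate column x3 from the other rows.
Row 1 update in column x1: 3 − 0·(2/5) = 3.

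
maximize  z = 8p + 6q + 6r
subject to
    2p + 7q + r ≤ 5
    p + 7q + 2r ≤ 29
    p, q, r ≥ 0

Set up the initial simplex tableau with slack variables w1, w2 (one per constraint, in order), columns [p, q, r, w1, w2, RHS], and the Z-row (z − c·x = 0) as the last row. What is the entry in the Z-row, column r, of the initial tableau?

The Z-row carries the negated objective coefficients: the r entry is -6.

-6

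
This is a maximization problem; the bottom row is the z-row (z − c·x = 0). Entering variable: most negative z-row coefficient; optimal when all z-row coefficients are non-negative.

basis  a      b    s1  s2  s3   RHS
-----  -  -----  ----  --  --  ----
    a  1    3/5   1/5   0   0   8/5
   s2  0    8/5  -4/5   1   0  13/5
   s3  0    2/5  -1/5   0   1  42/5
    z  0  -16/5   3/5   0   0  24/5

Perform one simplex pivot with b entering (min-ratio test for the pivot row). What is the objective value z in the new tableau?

Ratio test on column b — row 1: (8/5)/(3/5) = 8/3; row 2: (13/5)/(8/5) = 13/8; row 3: (42/5)/(2/5) = 21. Minimum is 13/8 at row 2 (s2 leaves); pivot element 8/5.
Pivot on row 2; the z-row RHS becomes 24/5 − (-16/5)·(13/8) = 10.

10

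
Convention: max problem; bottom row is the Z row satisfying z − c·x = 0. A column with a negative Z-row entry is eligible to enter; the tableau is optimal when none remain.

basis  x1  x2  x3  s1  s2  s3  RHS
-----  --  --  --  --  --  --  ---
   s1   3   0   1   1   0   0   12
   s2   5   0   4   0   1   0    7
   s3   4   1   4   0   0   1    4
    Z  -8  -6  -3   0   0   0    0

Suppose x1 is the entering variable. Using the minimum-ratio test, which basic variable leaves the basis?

Column x1 entries and ratios — s1: 12/3 = 4; s2: 7/5 = 7/5; s3: 4/4 = 1.
Smallest ratio is 1 in the row of s3, so s3 leaves.

s3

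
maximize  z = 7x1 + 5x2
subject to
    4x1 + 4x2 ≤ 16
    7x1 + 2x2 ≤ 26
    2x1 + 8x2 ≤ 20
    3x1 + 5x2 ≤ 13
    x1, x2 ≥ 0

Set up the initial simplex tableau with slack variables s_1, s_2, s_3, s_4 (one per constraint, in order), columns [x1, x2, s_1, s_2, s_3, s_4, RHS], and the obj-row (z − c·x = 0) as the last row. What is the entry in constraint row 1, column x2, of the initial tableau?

Constraint 1 has coefficient 4 on x2.

4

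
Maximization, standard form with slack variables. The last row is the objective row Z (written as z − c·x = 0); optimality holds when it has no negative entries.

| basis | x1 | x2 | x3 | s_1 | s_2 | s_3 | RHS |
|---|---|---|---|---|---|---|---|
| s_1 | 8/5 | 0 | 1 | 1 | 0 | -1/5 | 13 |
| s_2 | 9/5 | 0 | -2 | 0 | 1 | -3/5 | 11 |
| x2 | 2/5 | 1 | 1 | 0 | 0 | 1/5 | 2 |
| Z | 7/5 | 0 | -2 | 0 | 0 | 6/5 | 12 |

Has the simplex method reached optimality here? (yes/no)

no

The Z-row has a negative entry -2 in column x3, so it is not optimal.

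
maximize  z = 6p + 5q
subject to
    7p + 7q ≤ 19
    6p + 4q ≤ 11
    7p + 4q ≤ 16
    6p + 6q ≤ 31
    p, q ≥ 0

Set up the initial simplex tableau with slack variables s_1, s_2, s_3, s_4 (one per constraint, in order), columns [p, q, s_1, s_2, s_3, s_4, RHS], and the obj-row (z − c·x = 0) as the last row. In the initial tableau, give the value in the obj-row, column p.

-6

The obj-row carries the negated objective coefficients: the p entry is -6.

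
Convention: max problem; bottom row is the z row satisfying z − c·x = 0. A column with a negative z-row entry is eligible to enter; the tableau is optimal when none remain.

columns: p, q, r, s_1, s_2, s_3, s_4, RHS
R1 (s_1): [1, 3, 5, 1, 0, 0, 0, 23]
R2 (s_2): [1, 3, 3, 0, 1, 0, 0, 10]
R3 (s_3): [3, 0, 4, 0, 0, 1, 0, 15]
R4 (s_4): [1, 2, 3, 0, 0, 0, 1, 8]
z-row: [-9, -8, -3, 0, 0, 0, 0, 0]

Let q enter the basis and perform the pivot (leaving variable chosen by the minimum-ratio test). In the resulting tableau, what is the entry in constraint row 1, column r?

Ratio test on column q — row 1: 23/3 = 23/3; row 2: 10/3 = 10/3; row 3: entry 0 ≤ 0; row 4: 8/2 = 4. Minimum is 10/3 at row 2 (s_2 leaves); pivot element 3.
Divide row 2 by 3; eliminate column q from the other rows.
Row 1 update in column r: 5 − 3·1 = 2.

2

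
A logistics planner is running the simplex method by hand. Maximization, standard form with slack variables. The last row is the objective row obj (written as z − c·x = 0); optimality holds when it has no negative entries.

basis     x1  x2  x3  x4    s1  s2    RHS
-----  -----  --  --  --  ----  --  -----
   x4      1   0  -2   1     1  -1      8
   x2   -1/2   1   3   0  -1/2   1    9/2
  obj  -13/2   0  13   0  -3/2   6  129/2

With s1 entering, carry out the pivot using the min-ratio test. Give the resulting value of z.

Ratio test on column s1 — row 1: 8/1 = 8; row 2: entry -1/2 ≤ 0. Minimum is 8 at row 1 (x4 leaves); pivot element 1.
Pivot on row 1; the obj-row RHS becomes 129/2 − (-3/2)·8 = 153/2.

153/2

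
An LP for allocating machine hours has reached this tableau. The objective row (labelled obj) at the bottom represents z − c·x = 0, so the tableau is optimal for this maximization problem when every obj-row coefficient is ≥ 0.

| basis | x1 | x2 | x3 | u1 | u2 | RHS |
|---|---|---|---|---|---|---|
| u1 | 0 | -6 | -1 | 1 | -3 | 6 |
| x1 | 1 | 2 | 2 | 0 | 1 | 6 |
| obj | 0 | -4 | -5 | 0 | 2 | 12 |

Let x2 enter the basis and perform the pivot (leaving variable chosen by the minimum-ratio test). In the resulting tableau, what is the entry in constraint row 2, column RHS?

Ratio test on column x2 — row 1: entry -6 ≤ 0; row 2: 6/2 = 3. Minimum is 3 at row 2 (x1 leaves); pivot element 2.
Divide row 2 by 2; eliminate column x2 from the other rows.
In the new row 2, the RHS entry is the old entry divided by the pivot: 6/2 = 3.

3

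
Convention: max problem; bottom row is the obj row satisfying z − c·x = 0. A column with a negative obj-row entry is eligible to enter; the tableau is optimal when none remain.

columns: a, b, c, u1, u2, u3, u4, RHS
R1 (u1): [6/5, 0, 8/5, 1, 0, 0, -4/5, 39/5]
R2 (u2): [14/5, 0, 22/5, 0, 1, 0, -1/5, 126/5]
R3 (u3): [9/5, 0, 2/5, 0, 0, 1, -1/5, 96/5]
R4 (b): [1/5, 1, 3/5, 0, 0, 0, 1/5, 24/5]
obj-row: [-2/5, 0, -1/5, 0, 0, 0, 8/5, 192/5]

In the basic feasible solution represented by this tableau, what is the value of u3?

96/5

u3 is basic (row 3); its value is the RHS of that row, 96/5.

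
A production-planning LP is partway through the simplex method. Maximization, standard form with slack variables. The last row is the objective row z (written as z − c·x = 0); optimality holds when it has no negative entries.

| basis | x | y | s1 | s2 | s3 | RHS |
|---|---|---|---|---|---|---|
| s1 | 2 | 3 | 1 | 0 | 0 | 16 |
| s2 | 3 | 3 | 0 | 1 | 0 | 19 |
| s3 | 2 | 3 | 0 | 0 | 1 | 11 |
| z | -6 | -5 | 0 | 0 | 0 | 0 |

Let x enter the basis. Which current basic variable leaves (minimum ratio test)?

Column x entries and ratios — s1: 16/2 = 8; s2: 19/3 = 19/3; s3: 11/2 = 11/2.
Smallest ratio is 11/2 in the row of s3, so s3 leaves.

s3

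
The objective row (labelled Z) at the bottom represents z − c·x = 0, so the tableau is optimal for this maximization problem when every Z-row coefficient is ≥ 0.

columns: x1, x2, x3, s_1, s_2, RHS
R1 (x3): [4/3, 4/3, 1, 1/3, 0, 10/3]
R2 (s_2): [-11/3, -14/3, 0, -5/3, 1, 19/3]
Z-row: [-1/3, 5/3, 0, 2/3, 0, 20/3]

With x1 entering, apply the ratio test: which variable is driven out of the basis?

x3

Column x1 entries and ratios — x3: (10/3)/(4/3) = 5/2; s_2: -11/3 ≤ 0, skip.
Smallest ratio is 5/2 in the row of x3, so x3 leaves.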